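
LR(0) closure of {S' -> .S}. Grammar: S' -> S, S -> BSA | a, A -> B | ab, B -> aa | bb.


Start: S' -> .S
For each item with dot before a nonterminal B, add B -> .γ for every B-production
Closure: [S' -> .S, S -> .BSA, S -> .a, B -> .aa, B -> .bb]


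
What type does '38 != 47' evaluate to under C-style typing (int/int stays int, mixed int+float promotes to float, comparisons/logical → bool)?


Operand types: int != int
Rule: comparison yields bool
Result type: bool


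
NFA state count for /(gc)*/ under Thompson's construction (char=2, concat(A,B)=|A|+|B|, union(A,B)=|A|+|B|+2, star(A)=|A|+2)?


Syntax tree has 2 char leaf(s), 0 union(s), 1 star(s)
chars contribute 2×2 = 4; each union adds +2; each star adds +2
Total: 4 + 0 + 2 = 6 states


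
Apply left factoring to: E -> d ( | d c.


Common prefix: 'd'
Factored: E -> d E', E' -> ( | c


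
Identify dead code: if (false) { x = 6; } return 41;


condition is constant false, so the whole block is unreachable
Dead: 'if (false) { x = 6; }'


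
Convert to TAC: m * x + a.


Break into single-operator statements:
t1 = m * x
t2 = t1 + a


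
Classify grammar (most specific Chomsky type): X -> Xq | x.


Left-linear: every RHS is a terminal or one nonterminal followed by a terminal
Classification: Type 3 (Regular)


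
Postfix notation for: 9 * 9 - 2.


Left to right (same or higher precedence on left)
Postfix: 9 9 * 2 -


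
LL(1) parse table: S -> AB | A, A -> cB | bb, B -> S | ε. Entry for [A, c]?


For [A, c]: 'c' ∈ FIRST(cB)
Entry: A -> cB


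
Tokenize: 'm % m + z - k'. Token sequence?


Scan left to right, longest-match per lexeme
Tokens: ID(m), OP(%), ID(m), OP(+), ID(z), OP(-), ID(k)


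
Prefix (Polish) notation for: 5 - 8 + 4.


left-to-right (same/higher precedence on left): tree is (+ (- 5 8) 4)
Prefix: + - 5 8 4


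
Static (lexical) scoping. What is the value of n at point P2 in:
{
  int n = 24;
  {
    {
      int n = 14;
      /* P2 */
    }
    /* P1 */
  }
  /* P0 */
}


n declared in the same block as P2
n = 14


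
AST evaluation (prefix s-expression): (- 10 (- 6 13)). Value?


Evaluate inner: (- 6 13) = -7
Evaluate root: (- 10 -7) = 17
Result: 17


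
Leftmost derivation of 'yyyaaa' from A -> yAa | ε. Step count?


Derivation: A => yAa => yyAaa => yyyAaaa => yyyaaa
Steps: 4


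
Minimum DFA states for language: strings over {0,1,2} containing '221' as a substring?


KMP-style automaton: 3 progress states + 1 absorbing accept = 4
Minimal DFA: 4 states


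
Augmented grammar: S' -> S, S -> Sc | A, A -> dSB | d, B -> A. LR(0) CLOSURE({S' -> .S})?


Start: S' -> .S
For each item with dot before a nonterminal B, add B -> .γ for every B-production
Closure: [S' -> .S, S -> .Sc, S -> .A, A -> .dSB, A -> .d]


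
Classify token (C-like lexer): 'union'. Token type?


Pattern: reserved word
Type: KEYWORD


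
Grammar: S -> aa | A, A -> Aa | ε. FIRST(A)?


Per alternative of A: FIRST(Aa) = {a}; FIRST(ε) = {ε}
FIRST(A) = {a, ε}


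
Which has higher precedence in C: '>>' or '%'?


'%' is multiplicative (level 10); '>>' is shift (level 8)
Higher level binds tighter
'%' has higher precedence than '>>'


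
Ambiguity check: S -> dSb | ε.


balanced d^n…b^n: each string has a unique parse
Unambiguous


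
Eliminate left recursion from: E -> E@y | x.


Left-recursive alternatives: E@y; non-recursive: x
Introduce E': E -> xE', E' -> @yE' | ε


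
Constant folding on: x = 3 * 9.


3 * 9 = 27 at compile time
Optimized: x = 27


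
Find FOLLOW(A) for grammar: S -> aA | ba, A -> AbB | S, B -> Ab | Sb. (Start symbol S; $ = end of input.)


$ ∈ FOLLOW(S). For each A -> αBβ: add FIRST(β)\{ε} to FOLLOW(B); if β nullable, add FOLLOW(A).
FOLLOW(A) = {$, b}


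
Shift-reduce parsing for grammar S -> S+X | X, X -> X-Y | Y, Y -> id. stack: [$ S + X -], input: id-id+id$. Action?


no handle; shift 'id'
Action: shift


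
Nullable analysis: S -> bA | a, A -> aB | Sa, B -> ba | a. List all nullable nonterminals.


A nonterminal is nullable iff some alternative derives ε (directly, or every symbol in it is nullable)
Nullable: {}


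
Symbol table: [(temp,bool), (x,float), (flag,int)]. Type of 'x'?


Lookup 'x' → type float


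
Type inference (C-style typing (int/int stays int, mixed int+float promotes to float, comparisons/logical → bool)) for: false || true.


Operand types: bool || bool
Rule: logical operators take bool operands and yield bool
Result type: bool


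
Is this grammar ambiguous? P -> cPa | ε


balanced c^n…a^n: each string has a unique parse
Unambiguous


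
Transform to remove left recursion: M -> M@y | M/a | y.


Left-recursive alternatives: M@y, M/a; non-recursive: y
Introduce M': M -> yM', M' -> @yM' | /aM' | ε


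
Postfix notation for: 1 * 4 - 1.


Left to right (same or higher precedence on left)
Postfix: 1 4 * 1 -


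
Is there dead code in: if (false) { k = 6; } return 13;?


condition is constant false, so the whole block is unreachable
Dead: 'if (false) { k = 6; }'


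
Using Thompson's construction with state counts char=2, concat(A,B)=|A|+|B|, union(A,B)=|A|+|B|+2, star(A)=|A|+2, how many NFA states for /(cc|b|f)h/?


Syntax tree has 5 char leaf(s), 2 union(s), 0 star(s)
chars contribute 5×2 = 10; each union adds +2; each star adds +2
Total: 10 + 4 + 0 = 14 states


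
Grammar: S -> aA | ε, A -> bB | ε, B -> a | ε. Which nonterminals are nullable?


A nonterminal is nullable iff some alternative derives ε (directly, or every symbol in it is nullable)
Nullable: {A, B, S}


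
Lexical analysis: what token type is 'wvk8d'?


Pattern: letter/underscore followed by alphanumerics, not a keyword
Type: IDENTIFIER


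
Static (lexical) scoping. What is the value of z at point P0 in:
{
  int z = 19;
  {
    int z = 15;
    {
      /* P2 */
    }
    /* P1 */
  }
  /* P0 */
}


z declared in the same block as P0
z = 19


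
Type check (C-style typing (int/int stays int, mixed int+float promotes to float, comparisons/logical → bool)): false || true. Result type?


Operand types: bool || bool
Rule: logical operators take bool operands and yield bool
Result type: bool


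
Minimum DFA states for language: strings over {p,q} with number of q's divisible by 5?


Track (count of q) mod 5: states 0..4, accept at 0
Minimal DFA: 5 states


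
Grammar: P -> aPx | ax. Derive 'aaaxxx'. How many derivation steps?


Derivation: P => aPx => aaPxx => aaaxxx
Steps: 3


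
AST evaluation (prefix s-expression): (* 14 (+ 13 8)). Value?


Evaluate inner: (+ 13 8) = 21
Evaluate root: (* 14 21) = 294
Result: 294


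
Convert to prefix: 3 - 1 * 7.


'*' binds tighter: tree is (- 3 (* 1 7))
Prefix: - 3 * 1 7


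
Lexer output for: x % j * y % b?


Scan left to right, longest-match per lexeme
Tokens: ID(x), OP(%), ID(j), OP(*), ID(y), OP(%), ID(b)


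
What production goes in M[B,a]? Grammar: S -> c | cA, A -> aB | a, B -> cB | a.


For [B, a]: 'a' ∈ FIRST(a)
Entry: B -> a


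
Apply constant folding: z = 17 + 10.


17 + 10 = 27 at compile time
Optimized: z = 27


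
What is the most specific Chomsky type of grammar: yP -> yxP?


LHS has context (more than one symbol) and |LHS| ≤ |RHS|
Classification: Type 1 (Context-Sensitive)


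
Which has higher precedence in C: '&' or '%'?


'%' is multiplicative (level 10); '&' is bitwise AND (level 5)
Higher level binds tighter
'%' has higher precedence than '&'


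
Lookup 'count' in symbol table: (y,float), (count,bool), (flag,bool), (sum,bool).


Lookup 'count' → type bool


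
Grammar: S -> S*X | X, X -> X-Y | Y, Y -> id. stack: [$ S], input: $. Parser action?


start symbol S on stack, input exhausted
Action: accept


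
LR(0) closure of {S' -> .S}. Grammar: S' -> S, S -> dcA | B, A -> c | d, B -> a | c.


Start: S' -> .S
For each item with dot before a nonterminal B, add B -> .γ for every B-production
Closure: [S' -> .S, S -> .dcA, S -> .B, B -> .a, B -> .c]


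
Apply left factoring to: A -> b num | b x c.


Common prefix: 'b'
Factored: A -> b A', A' -> num | x c


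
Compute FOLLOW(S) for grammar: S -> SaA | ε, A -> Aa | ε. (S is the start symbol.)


$ ∈ FOLLOW(S). For each A -> αBβ: add FIRST(β)\{ε} to FOLLOW(B); if β nullable, add FOLLOW(A).
FOLLOW(S) = {$, a}


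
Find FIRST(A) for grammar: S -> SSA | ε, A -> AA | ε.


Per alternative of A: FIRST(AA) = {ε}; FIRST(ε) = {ε}
FIRST(A) = {ε}


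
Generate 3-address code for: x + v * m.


Break into single-operator statements:
t1 = v * m
t2 = x + t1


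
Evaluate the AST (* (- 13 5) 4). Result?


Evaluate inner: (- 13 5) = 8
Evaluate root: (* 8 4) = 32
Result: 32


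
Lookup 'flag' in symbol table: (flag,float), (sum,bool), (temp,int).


Lookup 'flag' → type float


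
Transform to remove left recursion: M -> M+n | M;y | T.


Left-recursive alternatives: M+n, M;y; non-recursive: T
Introduce M': M -> TM', M' -> +nM' | ;yM' | ε


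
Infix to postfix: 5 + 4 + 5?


Left to right (same or higher precedence on left)
Postfix: 5 4 + 5 +


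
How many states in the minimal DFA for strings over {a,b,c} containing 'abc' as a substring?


KMP-style automaton: 3 progress states + 1 absorbing accept = 4
Minimal DFA: 4 states


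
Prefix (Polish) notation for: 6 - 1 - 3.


left-to-right (same/higher precedence on left): tree is (- (- 6 1) 3)
Prefix: - - 6 1 3


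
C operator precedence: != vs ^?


'!=' is equality (level 6); '^' is bitwise XOR (level 4)
Higher level binds tighter
'!=' has higher precedence than '^'


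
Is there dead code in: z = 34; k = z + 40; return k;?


z is read by k's definition; k is returned
No dead code


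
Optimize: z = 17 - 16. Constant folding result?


17 - 16 = 1 at compile time
Optimized: z = 1


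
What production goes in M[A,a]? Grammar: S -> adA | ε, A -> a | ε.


For [A, a]: 'a' ∈ FIRST(a)
Entry: A -> a


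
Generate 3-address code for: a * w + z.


Break into single-operator statements:
t1 = a * w
t2 = t1 + z


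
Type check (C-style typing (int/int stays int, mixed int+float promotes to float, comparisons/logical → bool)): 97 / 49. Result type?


Operand types: int / int
Rule: mixed int/float promotes to float; int/int stays int
Result type: int


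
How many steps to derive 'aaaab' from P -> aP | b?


Derivation: P => aP => aaP => aaaP => aaaaP => aaaab
Steps: 5


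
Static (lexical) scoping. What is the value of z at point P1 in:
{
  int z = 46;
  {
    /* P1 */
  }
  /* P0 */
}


P1's block does not declare z; resolves to the enclosing declaration at depth 0
z = 46


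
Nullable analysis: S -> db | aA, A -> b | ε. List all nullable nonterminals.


A nonterminal is nullable iff some alternative derives ε (directly, or every symbol in it is nullable)
Nullable: {A}


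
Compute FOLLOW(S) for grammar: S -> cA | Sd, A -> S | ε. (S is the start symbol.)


$ ∈ FOLLOW(S). For each A -> αBβ: add FIRST(β)\{ε} to FOLLOW(B); if β nullable, add FOLLOW(A).
FOLLOW(S) = {$, d}


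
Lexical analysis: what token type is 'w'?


Pattern: letter/underscore followed by alphanumerics, not a keyword
Type: IDENTIFIER


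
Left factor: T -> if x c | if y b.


Common prefix: 'if'
Factored: T -> if T', T' -> x c | y b


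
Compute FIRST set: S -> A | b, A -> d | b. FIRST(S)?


Per alternative of S: FIRST(A) = {b, d}; FIRST(b) = {b}
FIRST(S) = {b, d}


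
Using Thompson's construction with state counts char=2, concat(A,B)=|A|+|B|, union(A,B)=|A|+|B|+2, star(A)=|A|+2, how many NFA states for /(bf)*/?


Syntax tree has 2 char leaf(s), 0 union(s), 1 star(s)
chars contribute 2×2 = 4; each union adds +2; each star adds +2
Total: 4 + 0 + 2 = 6 states


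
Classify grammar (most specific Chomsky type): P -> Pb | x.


Left-linear: every RHS is a terminal or one nonterminal followed by a terminal
Classification: Type 3 (Regular)


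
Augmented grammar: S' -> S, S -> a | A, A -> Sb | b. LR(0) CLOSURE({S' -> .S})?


Start: S' -> .S
For each item with dot before a nonterminal B, add B -> .γ for every B-production
Closure: [S' -> .S, S -> .a, S -> .A, A -> .Sb, A -> .b]


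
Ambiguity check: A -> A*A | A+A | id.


'id*id+id' has two parse trees (no precedence encoded between * and +)
Ambiguous


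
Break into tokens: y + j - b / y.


Scan left to right, longest-match per lexeme
Tokens: ID(y), OP(+), ID(j), OP(-), ID(b), OP(/), ID(y)


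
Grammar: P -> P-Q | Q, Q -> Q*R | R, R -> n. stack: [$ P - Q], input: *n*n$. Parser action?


'*' can extend Q; shift to build Q -> Q*R
Action: shift


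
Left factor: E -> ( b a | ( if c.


Common prefix: '('
Factored: E -> ( E', E' -> b a | if c


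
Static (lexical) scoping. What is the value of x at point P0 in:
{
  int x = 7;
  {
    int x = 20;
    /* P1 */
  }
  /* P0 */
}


x declared in the same block as P0
x = 7


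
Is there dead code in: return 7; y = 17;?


statement follows a return and is unreachable
Dead: 'y = 17'


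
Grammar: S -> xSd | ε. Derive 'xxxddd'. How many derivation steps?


Derivation: S => xSd => xxSdd => xxxSddd => xxxddd
Steps: 4


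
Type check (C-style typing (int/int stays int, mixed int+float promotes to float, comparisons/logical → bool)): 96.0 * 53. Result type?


Operand types: float * int
Rule: mixed int/float promotes to float; int/int stays int
Result type: float


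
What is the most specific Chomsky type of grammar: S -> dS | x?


Right-linear: every RHS is a terminal or a terminal followed by one nonterminal
Classification: Type 3 (Regular)


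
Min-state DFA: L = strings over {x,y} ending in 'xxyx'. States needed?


Track the longest suffix of input matching a prefix of 'xxyx': 5 classes (prefixes of length 0..4)
Minimal DFA: 5 states


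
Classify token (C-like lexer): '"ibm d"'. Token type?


Pattern: double-quoted sequence
Type: STRING_LITERAL


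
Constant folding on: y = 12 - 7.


12 - 7 = 5 at compile time
Optimized: y = 5


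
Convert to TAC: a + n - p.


Break into single-operator statements:
t1 = a + n
t2 = t1 - p


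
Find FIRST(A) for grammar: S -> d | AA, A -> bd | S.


Per alternative of A: FIRST(bd) = {b}; FIRST(S) = {b, d}
FIRST(A) = {b, d}


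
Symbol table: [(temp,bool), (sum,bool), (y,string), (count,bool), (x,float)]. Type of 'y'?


Lookup 'y' → type string


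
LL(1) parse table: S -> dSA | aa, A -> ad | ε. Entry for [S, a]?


For [S, a]: 'a' ∈ FIRST(aa)
Entry: S -> aa


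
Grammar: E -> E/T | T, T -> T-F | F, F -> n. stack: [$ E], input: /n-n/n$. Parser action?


shift '/' to continue E -> E/T
Action: shift


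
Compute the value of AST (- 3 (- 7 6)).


Evaluate inner: (- 7 6) = 1
Evaluate root: (- 3 1) = 2
Result: 2


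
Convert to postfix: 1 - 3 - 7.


Left to right (same or higher precedence on left)
Postfix: 1 3 - 7 -


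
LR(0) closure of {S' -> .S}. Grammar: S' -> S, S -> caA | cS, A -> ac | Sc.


Start: S' -> .S
For each item with dot before a nonterminal B, add B -> .γ for every B-production
Closure: [S' -> .S, S -> .caA, S -> .cS]


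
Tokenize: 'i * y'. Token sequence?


Scan left to right, longest-match per lexeme
Tokens: ID(i), OP(*), ID(y)


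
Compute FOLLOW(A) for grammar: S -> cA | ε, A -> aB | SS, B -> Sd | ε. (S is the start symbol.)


$ ∈ FOLLOW(S). For each A -> αBβ: add FIRST(β)\{ε} to FOLLOW(B); if β nullable, add FOLLOW(A).
FOLLOW(A) = {$, c, d}


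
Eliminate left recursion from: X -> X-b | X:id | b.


Left-recursive alternatives: X-b, X:id; non-recursive: b
Introduce X': X -> bX', X' -> -bX' | :idX' | ε


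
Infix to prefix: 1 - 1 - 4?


left-to-right (same/higher precedence on left): tree is (- (- 1 1) 4)
Prefix: - - 1 1 4


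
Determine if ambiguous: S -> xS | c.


right-linear, alternatives start with distinct terminals 'x' vs 'c': unique leftmost derivation
Unambiguous


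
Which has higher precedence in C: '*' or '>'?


'*' is multiplicative (level 10); '>' is relational (level 7)
Higher level binds tighter
'*' has higher precedence than '>'


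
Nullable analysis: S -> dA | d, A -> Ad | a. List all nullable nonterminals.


A nonterminal is nullable iff some alternative derives ε (directly, or every symbol in it is nullable)
Nullable: {}


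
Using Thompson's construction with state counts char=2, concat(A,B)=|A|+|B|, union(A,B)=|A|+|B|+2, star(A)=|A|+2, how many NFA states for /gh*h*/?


Syntax tree has 3 char leaf(s), 0 union(s), 2 star(s)
chars contribute 3×2 = 6; each union adds +2; each star adds +2
Total: 6 + 0 + 4 = 10 states


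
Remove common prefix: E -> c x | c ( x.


Common prefix: 'c'
Factored: E -> c E', E' -> x | ( x


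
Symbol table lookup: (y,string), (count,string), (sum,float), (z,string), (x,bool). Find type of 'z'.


Lookup 'z' → type string


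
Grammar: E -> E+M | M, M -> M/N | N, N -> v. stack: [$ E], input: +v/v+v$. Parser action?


shift '+' to continue E -> E+M
Action: shift


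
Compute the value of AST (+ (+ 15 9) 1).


Evaluate inner: (+ 15 9) = 24
Evaluate root: (+ 24 1) = 25
Result: 25


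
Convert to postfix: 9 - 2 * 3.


* has higher precedence, evaluate 2*3 first
Postfix: 9 2 3 * -


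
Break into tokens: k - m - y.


Scan left to right, longest-match per lexeme
Tokens: ID(k), OP(-), ID(m), OP(-), ID(y)


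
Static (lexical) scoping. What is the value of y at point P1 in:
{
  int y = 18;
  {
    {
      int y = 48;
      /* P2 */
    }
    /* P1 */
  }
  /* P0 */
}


P1's block does not declare y; resolves to the enclosing declaration at depth 0
y = 18


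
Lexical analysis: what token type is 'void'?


Pattern: reserved word
Type: KEYWORD


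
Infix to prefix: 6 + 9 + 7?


left-to-right (same/higher precedence on left): tree is (+ (+ 6 9) 7)
Prefix: + + 6 9 7


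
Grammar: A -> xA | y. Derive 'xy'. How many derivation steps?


Derivation: A => xA => xy
Steps: 2


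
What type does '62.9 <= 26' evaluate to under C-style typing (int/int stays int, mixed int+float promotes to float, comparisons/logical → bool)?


Operand types: float <= int
Rule: comparison yields bool
Result type: bool


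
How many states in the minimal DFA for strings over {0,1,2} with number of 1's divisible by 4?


Track (count of 1) mod 4: states 0..3, accept at 0
Minimal DFA: 4 states


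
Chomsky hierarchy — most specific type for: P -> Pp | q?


Left-linear: every RHS is a terminal or one nonterminal followed by a terminal
Classification: Type 3 (Regular)


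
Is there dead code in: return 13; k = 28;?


statement follows a return and is unreachable
Dead: 'k = 28'


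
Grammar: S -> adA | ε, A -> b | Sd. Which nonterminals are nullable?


A nonterminal is nullable iff some alternative derives ε (directly, or every symbol in it is nullable)
Nullable: {S}


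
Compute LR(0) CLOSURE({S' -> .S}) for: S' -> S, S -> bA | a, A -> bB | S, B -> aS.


Start: S' -> .S
For each item with dot before a nonterminal B, add B -> .γ for every B-production
Closure: [S' -> .S, S -> .bA, S -> .a]


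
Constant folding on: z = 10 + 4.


10 + 4 = 14 at compile time
Optimized: z = 14


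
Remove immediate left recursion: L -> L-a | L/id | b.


Left-recursive alternatives: L-a, L/id; non-recursive: b
Introduce L': L -> bL', L' -> -aL' | /idL' | ε


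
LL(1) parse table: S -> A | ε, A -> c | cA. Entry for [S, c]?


For [S, c]: 'c' ∈ FIRST(A)
Entry: S -> A


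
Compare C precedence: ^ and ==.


'==' is equality (level 6); '^' is bitwise XOR (level 4)
Higher level binds tighter
'==' has higher precedence than '^'


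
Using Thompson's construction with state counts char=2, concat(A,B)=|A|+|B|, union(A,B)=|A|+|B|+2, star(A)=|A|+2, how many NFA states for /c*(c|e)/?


Syntax tree has 3 char leaf(s), 1 union(s), 1 star(s)
chars contribute 3×2 = 6; each union adds +2; each star adds +2
Total: 6 + 2 + 2 = 10 states


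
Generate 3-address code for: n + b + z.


Break into single-operator statements:
t1 = n + b
t2 = t1 + z


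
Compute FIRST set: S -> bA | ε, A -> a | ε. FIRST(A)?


Per alternative of A: FIRST(a) = {a}; FIRST(ε) = {ε}
FIRST(A) = {a, ε}


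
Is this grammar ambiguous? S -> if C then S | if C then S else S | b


dangling else: 'if C then if C then b else b' parses two ways
Ambiguous


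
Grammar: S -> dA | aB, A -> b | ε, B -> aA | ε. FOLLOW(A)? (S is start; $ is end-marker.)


$ ∈ FOLLOW(S). For each A -> αBβ: add FIRST(β)\{ε} to FOLLOW(B); if β nullable, add FOLLOW(A).
FOLLOW(A) = {$}


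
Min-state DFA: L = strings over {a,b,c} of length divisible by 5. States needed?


Track length mod 5: states 0..4, accept at 0
Minimal DFA: 5 states


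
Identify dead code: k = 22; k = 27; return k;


first assignment to k is overwritten before any read
Dead: 'k = 22'


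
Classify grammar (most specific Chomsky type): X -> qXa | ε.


Single nonterminal LHS, but q^n a^n is not regular
Classification: Type 2 (Context-Free)


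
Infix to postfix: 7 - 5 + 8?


Left to right (same or higher precedence on left)
Postfix: 7 5 - 8 +


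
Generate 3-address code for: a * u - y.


Break into single-operator statements:
t1 = a * u
t2 = t1 - y


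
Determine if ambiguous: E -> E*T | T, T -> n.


precedence layered via separate nonterminal T: deterministic
Unambiguous


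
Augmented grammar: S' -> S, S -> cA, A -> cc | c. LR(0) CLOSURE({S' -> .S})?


Start: S' -> .S
For each item with dot before a nonterminal B, add B -> .γ for every B-production
Closure: [S' -> .S, S -> .cA]


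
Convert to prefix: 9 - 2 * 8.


'*' binds tighter: tree is (- 9 (* 2 8))
Prefix: - 9 * 2 8


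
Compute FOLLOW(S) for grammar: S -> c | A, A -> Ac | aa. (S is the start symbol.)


$ ∈ FOLLOW(S). For each A -> αBβ: add FIRST(β)\{ε} to FOLLOW(B); if β nullable, add FOLLOW(A).
FOLLOW(S) = {$}


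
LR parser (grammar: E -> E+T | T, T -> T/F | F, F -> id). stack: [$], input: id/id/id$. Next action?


no handle on stack; shift 'id'
Action: shift


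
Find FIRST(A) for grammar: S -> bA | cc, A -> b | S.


Per alternative of A: FIRST(b) = {b}; FIRST(S) = {b, c}
FIRST(A) = {b, c}


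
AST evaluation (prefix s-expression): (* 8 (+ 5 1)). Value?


Evaluate inner: (+ 5 1) = 6
Evaluate root: (* 8 6) = 48
Result: 48


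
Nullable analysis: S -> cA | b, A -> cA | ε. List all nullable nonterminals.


A nonterminal is nullable iff some alternative derives ε (directly, or every symbol in it is nullable)
Nullable: {A}


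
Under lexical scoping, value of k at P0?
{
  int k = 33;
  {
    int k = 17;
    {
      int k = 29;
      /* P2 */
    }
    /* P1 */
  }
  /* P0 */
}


k declared in the same block as P0
k = 33


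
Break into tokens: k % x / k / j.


Scan left to right, longest-match per lexeme
Tokens: ID(k), OP(%), ID(x), OP(/), ID(k), OP(/), ID(j)


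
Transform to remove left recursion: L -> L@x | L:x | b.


Left-recursive alternatives: L@x, L:x; non-recursive: b
Introduce L': L -> bL', L' -> @xL' | :xL' | ε


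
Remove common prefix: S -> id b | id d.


Common prefix: 'id'
Factored: S -> id S', S' -> b | d


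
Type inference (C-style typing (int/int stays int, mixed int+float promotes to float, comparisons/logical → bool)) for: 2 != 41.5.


Operand types: int != float
Rule: comparison yields bool
Result type: bool


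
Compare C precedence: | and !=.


'!=' is equality (level 6); '|' is bitwise OR (level 3)
Higher level binds tighter
'!=' has higher precedence than '|'


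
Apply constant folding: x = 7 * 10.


7 * 10 = 70 at compile time
Optimized: x = 70


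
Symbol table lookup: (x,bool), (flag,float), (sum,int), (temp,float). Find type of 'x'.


Lookup 'x' → type bool


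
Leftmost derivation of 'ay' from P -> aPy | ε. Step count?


Derivation: P => aPy => ay
Steps: 2


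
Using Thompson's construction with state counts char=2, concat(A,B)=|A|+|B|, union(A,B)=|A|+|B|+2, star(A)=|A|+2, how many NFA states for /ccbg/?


Syntax tree has 4 char leaf(s), 0 union(s), 0 star(s)
chars contribute 4×2 = 8; each union adds +2; each star adds +2
Total: 8 + 0 + 0 = 8 states


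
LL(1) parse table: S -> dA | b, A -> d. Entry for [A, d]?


For [A, d]: 'd' ∈ FIRST(d)
Entry: A -> d


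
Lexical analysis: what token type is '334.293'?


Pattern: digits with a decimal point
Type: FLOAT_LITERAL


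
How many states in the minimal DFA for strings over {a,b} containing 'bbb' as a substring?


KMP-style automaton: 3 progress states + 1 absorbing accept = 4
Minimal DFA: 4 states


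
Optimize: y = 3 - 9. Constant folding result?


3 - 9 = -6 at compile time
Optimized: y = -6


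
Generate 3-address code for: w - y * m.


Break into single-operator statements:
t1 = y * m
t2 = w - t1


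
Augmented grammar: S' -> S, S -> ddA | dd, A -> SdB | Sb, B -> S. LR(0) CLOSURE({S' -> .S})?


Start: S' -> .S
For each item with dot before a nonterminal B, add B -> .γ for every B-production
Closure: [S' -> .S, S -> .ddA, S -> .dd]


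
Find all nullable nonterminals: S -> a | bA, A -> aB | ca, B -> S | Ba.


A nonterminal is nullable iff some alternative derives ε (directly, or every symbol in it is nullable)
Nullable: {}


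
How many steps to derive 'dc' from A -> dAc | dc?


Derivation: A => dc
Steps: 1


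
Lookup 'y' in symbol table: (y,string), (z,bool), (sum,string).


Lookup 'y' → type string


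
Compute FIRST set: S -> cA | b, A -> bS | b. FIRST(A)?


Per alternative of A: FIRST(bS) = {b}; FIRST(b) = {b}
FIRST(A) = {b}


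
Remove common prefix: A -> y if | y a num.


Common prefix: 'y'
Factored: A -> y A', A' -> if | a num


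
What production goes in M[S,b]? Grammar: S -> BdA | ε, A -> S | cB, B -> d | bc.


For [S, b]: 'b' ∈ FIRST(BdA)
Entry: S -> BdA


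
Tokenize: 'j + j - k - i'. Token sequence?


Scan left to right, longest-match per lexeme
Tokens: ID(j), OP(+), ID(j), OP(-), ID(k), OP(-), ID(i)


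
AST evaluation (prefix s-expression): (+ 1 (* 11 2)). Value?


Evaluate inner: (* 11 2) = 22
Evaluate root: (+ 1 22) = 23
Result: 23


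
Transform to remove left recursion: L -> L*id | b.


Left-recursive alternatives: L*id; non-recursive: b
Introduce L': L -> bL', L' -> *idL' | ε


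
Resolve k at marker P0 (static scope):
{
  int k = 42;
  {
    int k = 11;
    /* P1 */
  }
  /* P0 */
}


k declared in the same block as P0
k = 42


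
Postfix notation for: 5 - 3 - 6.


Left to right (same or higher precedence on left)
Postfix: 5 3 - 6 -


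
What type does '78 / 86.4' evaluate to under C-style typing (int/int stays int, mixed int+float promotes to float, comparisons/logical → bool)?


Operand types: int / float
Rule: mixed int/float promotes to float; int/int stays int
Result type: float


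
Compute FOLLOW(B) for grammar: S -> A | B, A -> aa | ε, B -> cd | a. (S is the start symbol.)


$ ∈ FOLLOW(S). For each A -> αBβ: add FIRST(β)\{ε} to FOLLOW(B); if β nullable, add FOLLOW(A).
FOLLOW(B) = {$}


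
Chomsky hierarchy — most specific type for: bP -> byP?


LHS has context (more than one symbol) and |LHS| ≤ |RHS|
Classification: Type 1 (Context-Sensitive)


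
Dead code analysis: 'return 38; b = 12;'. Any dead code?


statement follows a return and is unreachable
Dead: 'b = 12'


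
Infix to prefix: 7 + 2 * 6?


'*' binds tighter: tree is (+ 7 (* 2 6))
Prefix: + 7 * 2 6


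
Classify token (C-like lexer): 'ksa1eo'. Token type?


Pattern: letter/underscore followed by alphanumerics, not a keyword
Type: IDENTIFIER


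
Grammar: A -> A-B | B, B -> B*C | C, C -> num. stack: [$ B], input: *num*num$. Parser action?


shift '*' to continue B -> B*C
Action: shift


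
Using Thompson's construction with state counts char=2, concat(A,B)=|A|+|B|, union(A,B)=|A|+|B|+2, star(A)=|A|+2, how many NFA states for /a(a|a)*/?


Syntax tree has 3 char leaf(s), 1 union(s), 1 star(s)
chars contribute 3×2 = 6; each union adds +2; each star adds +2
Total: 6 + 2 + 2 = 10 states


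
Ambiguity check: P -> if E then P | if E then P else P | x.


dangling else: 'if E then if E then x else x' parses two ways
Ambiguous


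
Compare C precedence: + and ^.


'+' is additive (level 9); '^' is bitwise XOR (level 4)
Higher level binds tighter
'+' has higher precedence than '^'


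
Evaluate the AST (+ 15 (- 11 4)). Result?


Evaluate inner: (- 11 4) = 7
Evaluate root: (+ 15 7) = 22
Result: 22


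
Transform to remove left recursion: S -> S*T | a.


Left-recursive alternatives: S*T; non-recursive: a
Introduce S': S -> aS', S' -> *TS' | ε


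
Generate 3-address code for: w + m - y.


Break into single-operator statements:
t1 = w + m
t2 = t1 - y


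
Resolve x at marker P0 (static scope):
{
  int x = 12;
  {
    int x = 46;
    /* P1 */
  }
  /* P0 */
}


x declared in the same block as P0
x = 12


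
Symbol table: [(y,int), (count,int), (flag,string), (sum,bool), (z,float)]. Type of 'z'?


Lookup 'z' → type float


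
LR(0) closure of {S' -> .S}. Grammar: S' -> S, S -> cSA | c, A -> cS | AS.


Start: S' -> .S
For each item with dot before a nonterminal B, add B -> .γ for every B-production
Closure: [S' -> .S, S -> .cSA, S -> .c]


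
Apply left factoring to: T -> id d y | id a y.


Common prefix: 'id'
Factored: T -> id T', T' -> d y | a y


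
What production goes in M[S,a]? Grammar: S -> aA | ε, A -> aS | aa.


For [S, a]: 'a' ∈ FIRST(aA)
Entry: S -> aA


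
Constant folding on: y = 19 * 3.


19 * 3 = 57 at compile time
Optimized: y = 57


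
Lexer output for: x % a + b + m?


Scan left to right, longest-match per lexeme
Tokens: ID(x), OP(%), ID(a), OP(+), ID(b), OP(+), ID(m)


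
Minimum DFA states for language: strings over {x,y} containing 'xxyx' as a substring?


KMP-style automaton: 4 progress states + 1 absorbing accept = 5
Minimal DFA: 5 states


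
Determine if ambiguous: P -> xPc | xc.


balanced x^n…c^n: each string has a unique parse
Unambiguous


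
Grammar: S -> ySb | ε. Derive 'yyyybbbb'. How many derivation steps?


Derivation: S => ySb => yySbb => yyySbbb => yyyySbbbb => yyyybbbb
Steps: 5


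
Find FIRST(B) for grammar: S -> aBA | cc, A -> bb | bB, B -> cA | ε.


Per alternative of B: FIRST(cA) = {c}; FIRST(ε) = {ε}
FIRST(B) = {c, ε}


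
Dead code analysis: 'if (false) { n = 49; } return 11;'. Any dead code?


condition is constant false, so the whole block is unreachable
Dead: 'if (false) { n = 49; }'


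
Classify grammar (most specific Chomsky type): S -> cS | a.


Right-linear: every RHS is a terminal or a terminal followed by one nonterminal
Classification: Type 3 (Regular)


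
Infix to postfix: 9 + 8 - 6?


Left to right (same or higher precedence on left)
Postfix: 9 8 + 6 -


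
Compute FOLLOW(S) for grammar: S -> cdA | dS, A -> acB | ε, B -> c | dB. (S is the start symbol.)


$ ∈ FOLLOW(S). For each A -> αBβ: add FIRST(β)\{ε} to FOLLOW(B); if β nullable, add FOLLOW(A).
FOLLOW(S) = {$}


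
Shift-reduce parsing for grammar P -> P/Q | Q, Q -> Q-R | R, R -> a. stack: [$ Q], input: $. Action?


lookahead ∉ {-} so Q won't extend; reduce P -> Q
Action: reduce (P -> Q)


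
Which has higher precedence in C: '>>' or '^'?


'>>' is shift (level 8); '^' is bitwise XOR (level 4)
Higher level binds tighter
'>>' has higher precedence than '^'


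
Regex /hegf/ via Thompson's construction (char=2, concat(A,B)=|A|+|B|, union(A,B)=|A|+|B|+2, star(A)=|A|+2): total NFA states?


Syntax tree has 4 char leaf(s), 0 union(s), 0 star(s)
chars contribute 4×2 = 8; each union adds +2; each star adds +2
Total: 8 + 0 + 0 = 8 states


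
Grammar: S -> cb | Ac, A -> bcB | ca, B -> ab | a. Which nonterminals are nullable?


A nonterminal is nullable iff some alternative derives ε (directly, or every symbol in it is nullable)
Nullable: {}


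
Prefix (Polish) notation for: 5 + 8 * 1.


'*' binds tighter: tree is (+ 5 (* 8 1))
Prefix: + 5 * 8 1


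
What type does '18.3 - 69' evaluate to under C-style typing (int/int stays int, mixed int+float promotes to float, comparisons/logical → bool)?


Operand types: float - int
Rule: mixed int/float promotes to float; int/int stays int
Result type: float


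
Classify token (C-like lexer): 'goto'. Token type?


Pattern: reserved word
Type: KEYWORD


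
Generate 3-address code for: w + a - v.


Break into single-operator statements:
t1 = w + a
t2 = t1 - v


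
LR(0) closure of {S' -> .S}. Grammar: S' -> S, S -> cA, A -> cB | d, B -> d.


Start: S' -> .S
For each item with dot before a nonterminal B, add B -> .γ for every B-production
Closure: [S' -> .S, S -> .cA]


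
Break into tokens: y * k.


Scan left to right, longest-match per lexeme
Tokens: ID(y), OP(*), ID(k)


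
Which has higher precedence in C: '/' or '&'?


'/' is multiplicative (level 10); '&' is bitwise AND (level 5)
Higher level binds tighter
'/' has higher precedence than '&'


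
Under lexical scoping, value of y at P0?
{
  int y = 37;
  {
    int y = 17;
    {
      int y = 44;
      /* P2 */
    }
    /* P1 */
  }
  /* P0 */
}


y declared in the same block as P0
y = 37


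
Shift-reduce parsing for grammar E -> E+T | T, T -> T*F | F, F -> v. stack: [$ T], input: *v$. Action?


shift '*' to continue T -> T*F
Action: shift


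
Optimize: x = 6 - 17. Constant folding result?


6 - 17 = -11 at compile time
Optimized: x = -11


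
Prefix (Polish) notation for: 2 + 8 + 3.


left-to-right (same/higher precedence on left): tree is (+ (+ 2 8) 3)
Prefix: + + 2 8 3


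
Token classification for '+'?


Pattern: operator symbol
Type: OPERATOR


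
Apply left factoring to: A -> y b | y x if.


Common prefix: 'y'
Factored: A -> y A', A' -> b | x if


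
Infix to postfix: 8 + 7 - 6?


Left to right (same or higher precedence on left)
Postfix: 8 7 + 6 -


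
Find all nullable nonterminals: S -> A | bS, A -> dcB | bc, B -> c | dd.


A nonterminal is nullable iff some alternative derives ε (directly, or every symbol in it is nullable)
Nullable: {}


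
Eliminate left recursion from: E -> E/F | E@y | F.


Left-recursive alternatives: E/F, E@y; non-recursive: F
Introduce E': E -> FE', E' -> /FE' | @yE' | ε


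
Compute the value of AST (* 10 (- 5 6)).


Evaluate inner: (- 5 6) = -1
Evaluate root: (* 10 -1) = -10
Result: -10


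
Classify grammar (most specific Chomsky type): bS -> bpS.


LHS has context (more than one symbol) and |LHS| ≤ |RHS|
Classification: Type 1 (Context-Sensitive)


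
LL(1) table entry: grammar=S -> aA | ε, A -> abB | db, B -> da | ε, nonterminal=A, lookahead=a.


For [A, a]: 'a' ∈ FIRST(abB)
Entry: A -> abB


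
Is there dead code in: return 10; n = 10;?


statement follows a return and is unreachable
Dead: 'n = 10'


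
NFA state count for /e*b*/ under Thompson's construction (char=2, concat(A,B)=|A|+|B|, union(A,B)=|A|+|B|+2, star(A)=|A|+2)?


Syntax tree has 2 char leaf(s), 0 union(s), 2 star(s)
chars contribute 2×2 = 4; each union adds +2; each star adds +2
Total: 4 + 0 + 4 = 8 states


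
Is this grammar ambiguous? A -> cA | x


right-linear, alternatives start with distinct terminals 'c' vs 'x': unique leftmost derivation
Unambiguous


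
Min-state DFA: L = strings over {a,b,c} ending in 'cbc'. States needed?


Track the longest suffix of input matching a prefix of 'cbc': 4 classes (prefixes of length 0..3)
Minimal DFA: 4 states


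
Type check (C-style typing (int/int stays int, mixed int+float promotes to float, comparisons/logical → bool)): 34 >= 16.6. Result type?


Operand types: int >= float
Rule: comparison yields bool
Result type: bool


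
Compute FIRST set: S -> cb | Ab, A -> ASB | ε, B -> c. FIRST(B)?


Per alternative of B: FIRST(c) = {c}
FIRST(B) = {c}


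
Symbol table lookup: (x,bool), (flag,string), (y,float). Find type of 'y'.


Lookup 'y' → type float


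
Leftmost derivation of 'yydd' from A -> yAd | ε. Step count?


Derivation: A => yAd => yyAdd => yydd
Steps: 3


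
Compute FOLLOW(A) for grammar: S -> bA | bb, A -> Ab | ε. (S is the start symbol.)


$ ∈ FOLLOW(S). For each A -> αBβ: add FIRST(β)\{ε} to FOLLOW(B); if β nullable, add FOLLOW(A).
FOLLOW(A) = {$, b}


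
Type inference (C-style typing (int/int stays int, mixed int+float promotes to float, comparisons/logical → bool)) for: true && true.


Operand types: bool && bool
Rule: logical operators take bool operands and yield bool
Result type: bool


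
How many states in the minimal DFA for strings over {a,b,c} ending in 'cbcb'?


Track the longest suffix of input matching a prefix of 'cbcb': 5 classes (prefixes of length 0..4)
Minimal DFA: 5 states


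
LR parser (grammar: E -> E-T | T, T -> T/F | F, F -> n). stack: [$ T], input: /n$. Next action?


shift '/' to continue T -> T/F
Action: shift


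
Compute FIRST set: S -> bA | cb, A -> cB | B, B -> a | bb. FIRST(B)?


Per alternative of B: FIRST(a) = {a}; FIRST(bb) = {b}
FIRST(B) = {a, b}


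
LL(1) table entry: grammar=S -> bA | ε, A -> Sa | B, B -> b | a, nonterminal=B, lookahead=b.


For [B, b]: 'b' ∈ FIRST(b)
Entry: B -> b


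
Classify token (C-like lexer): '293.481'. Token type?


Pattern: digits with a decimal point
Type: FLOAT_LITERAL


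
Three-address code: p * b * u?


Break into single-operator statements:
t1 = p * b
t2 = t1 * u


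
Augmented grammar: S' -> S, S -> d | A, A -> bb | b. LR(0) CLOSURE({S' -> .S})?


Start: S' -> .S
For each item with dot before a nonterminal B, add B -> .γ for every B-production
Closure: [S' -> .S, S -> .d, S -> .A, A -> .bb, A -> .b]


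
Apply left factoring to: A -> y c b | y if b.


Common prefix: 'y'
Factored: A -> y A', A' -> c b | if b


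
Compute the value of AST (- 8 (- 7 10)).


Evaluate inner: (- 7 10) = -3
Evaluate root: (- 8 -3) = 11
Result: 11


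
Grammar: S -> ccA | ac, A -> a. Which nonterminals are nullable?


A nonterminal is nullable iff some alternative derives ε (directly, or every symbol in it is nullable)
Nullable: {}


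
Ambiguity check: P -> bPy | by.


balanced b^n…y^n: each string has a unique parse
Unambiguous


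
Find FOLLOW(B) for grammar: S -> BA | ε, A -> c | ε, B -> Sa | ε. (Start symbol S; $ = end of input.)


$ ∈ FOLLOW(S). For each A -> αBβ: add FIRST(β)\{ε} to FOLLOW(B); if β nullable, add FOLLOW(A).
FOLLOW(B) = {$, a, c}


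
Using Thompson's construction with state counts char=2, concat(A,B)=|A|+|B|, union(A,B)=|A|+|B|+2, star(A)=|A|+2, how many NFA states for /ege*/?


Syntax tree has 3 char leaf(s), 0 union(s), 1 star(s)
chars contribute 3×2 = 6; each union adds +2; each star adds +2
Total: 6 + 0 + 2 = 8 states


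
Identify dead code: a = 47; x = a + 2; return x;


a is read by x's definition; x is returned
No dead code
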